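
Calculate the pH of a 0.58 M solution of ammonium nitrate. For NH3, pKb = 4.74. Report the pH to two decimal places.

NH4+ is the conjugate acid of the weak base NH3.
Kb = 10^(−4.74) = 1.82 × 10^-5
Ka = Kw/Kb = 1.0×10^-14 / 1.82 × 10^-5 = 5.49 × 10^-10
From the ICE table, Ka = x²/(0.58 − x) = 5.49 × 10^-10.
Assume x ≪ 0.58: x ≈ √(5.49 × 10^-10 × 0.58) = 1.78 × 10^-5 M
Check: 0.0031% ionized — well under 5%, approximation valid.
pH = −log(1.78 × 10^-5) = 4.75

pH = 4.75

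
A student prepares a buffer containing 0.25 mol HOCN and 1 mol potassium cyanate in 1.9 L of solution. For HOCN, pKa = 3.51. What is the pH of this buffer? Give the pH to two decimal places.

Henderson–Hasselbalch: pH = pKa + log([OCN-]/[HOCN]) = 3.51 + log(1/0.25)
pH = 3.51 + (+0.602) = 4.11

pH = 4.11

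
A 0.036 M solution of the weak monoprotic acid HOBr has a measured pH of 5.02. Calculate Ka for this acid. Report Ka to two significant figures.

[H+] = 10^(-5.02) = 9.55 × 10^-6 M
At equilibrium [HA] = 0.036 − 9.55 × 10^-6 = 3.60 × 10^-2 M
Ka = [H+][A-]/[HA] = (9.55 × 10^-6)² / 3.60 × 10^-2 = 2.5 × 10^-9

Ka = 2.5 × 10^-9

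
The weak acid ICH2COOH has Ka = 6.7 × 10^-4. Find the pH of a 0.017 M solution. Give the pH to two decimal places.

ICH2COOH ⇌ ICH2COO- + H+
From the ICE table, Ka = x²/(0.017 − x) = 6.7 × 10^-4.
Here C₀/Ka ≈ 25.4, so the small-x approximation fails. Use the quadratic:
x = [−0.00067 + √(0.00067² + 4.56e-05)]/2 = 3.06 × 10^-3 M
pH = −log(3.06 × 10^-3) = 2.51

pH = 2.51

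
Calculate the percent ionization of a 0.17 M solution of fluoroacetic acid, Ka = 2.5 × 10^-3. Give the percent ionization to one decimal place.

11.4%

FCH2COOH ⇌ FCH2COO- + H+; let x = [H+] at equilibrium.
Solve x² + 0.0025x − 0.000425 = 0 → x = 1.94 × 10^-2 M
Fraction ionized = 1.94 × 10^-2 / 0.17 = 0.1141 → 11.4%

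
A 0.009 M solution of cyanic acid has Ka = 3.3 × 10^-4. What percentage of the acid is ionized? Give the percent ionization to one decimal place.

17.4%

HOCN ⇌ OCN- + H+; let x = [H+] at equilibrium.
Ka = x²/(C₀ − x); solving the quadratic gives x = 1.57 × 10^-3 M.
Fraction ionized = 1.57 × 10^-3 / 0.009 = 0.1744 → 17.4%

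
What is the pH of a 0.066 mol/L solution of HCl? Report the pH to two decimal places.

pH = 1.18

HCl is a strong acid and dissociates completely, so [H+] = 0.066 M.
pH = -log(0.066) = 1.18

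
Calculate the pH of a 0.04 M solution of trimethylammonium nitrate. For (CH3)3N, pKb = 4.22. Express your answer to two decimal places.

pH = 5.59

(CH3)3NH+ is the conjugate acid of the weak base (CH3)3N.
Kb = 10^(−4.22) = 6.03 × 10^-5
Ka = Kw/Kb = 1.0×10^-14 / 6.03 × 10^-5 = 1.66 × 10^-10
From the ICE table, Ka = [H+]²/(0.04 − [H+]) = 1.66 × 10^-10.
Neglecting [H+] in the denominator: [H+] = √(1.66 × 10^-10 × 0.04) = 2.58 × 10^-6 M
([H+]/C₀ = 0.0064% < 5%, so the approximation holds.)
pH = −log(2.58 × 10^-6) = 5.59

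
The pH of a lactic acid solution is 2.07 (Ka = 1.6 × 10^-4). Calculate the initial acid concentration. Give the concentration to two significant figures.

[H+] = 10^(-2.07) = 8.51 × 10^-3 M = x
Ka = x²/(C₀ − x) ⇒ C₀ = x + x²/Ka
C₀ = 8.51 × 10^-3 + (8.51 × 10^-3)²/(1.6 × 10^-4) = 4.61 × 10^-1 M

C₀ = 4.6 × 10^-1 M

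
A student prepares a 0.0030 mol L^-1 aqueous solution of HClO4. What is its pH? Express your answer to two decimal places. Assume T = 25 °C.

HClO4 is a strong acid and dissociates completely, so [H+] = 0.0030 M.
pH = -log(0.003) = 2.52

pH = 2.52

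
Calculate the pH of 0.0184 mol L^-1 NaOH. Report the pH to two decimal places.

NaOH is a strong base; [OH-] = 0.0184 M.
pOH = -log(0.0184) = 1.74
pH = 14.00 - 1.74 = 12.26

pH = 12.26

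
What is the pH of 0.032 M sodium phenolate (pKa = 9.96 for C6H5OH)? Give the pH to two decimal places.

pH = 11.22

C6H5O- is the conjugate base of the weak acid C6H5OH.
Ka = 10^(−9.96) = 1.10 × 10^-10
Kb = Kw/Ka = 1.0×10^-14 / 1.10 × 10^-10 = 9.09 × 10^-5
Kb = [OH-]²/(0.032 − [OH-]) = 9.09 × 10^-5
[OH-] is not negligible relative to C₀; solve [OH-]² + 9.09e-05·[OH-] − 2.91e-06 = 0.
[OH-] = [−9.09e-05 + √(9.09e-05² + 1.16e-05)]/2 = 1.66 × 10^-3 M
pOH = −log(1.66 × 10^-3) = 2.78; pH = 14.00 − 2.78 = 11.22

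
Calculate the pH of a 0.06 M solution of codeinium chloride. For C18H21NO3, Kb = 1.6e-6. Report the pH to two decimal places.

C18H22NO3+ is the conjugate acid of the weak base C18H21NO3.
Ka = Kw/Kb = 1.0×10^-14 / 1.6 × 10^-6 = 6.25 × 10^-9
Ka = [H+]²/(0.06 − [H+]) = 6.25 × 10^-9
Assume [H+] ≪ 0.06: [H+] ≈ √(6.25 × 10^-9 × 0.06) = 1.94 × 10^-5 M
([H+]/C₀ = 0.032% < 5%, so the approximation holds.)
pH = −log(1.94 × 10^-5) = 4.71

pH = 4.71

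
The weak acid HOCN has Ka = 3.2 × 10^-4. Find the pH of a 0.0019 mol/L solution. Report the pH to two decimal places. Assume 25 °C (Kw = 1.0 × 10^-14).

pH = 3.20

HOCN ⇌ OCN- + H+
Ka = x²/(0.0019 − x) = 3.2 × 10^-4
The 5% rule fails; solving x² + Ka·x − Ka·C₀ = 0 exactly:
x = [−0.00032 + √(0.00032² + 2.43e-06)]/2 = 6.36 × 10^-4 M
pH = −log[H+] = −log(6.36 × 10^-4) = 3.20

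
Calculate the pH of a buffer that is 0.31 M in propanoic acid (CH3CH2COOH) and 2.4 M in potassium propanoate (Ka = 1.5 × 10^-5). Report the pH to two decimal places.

pKa = −log(1.5 × 10^-5) = 4.824
pH = pKa + log([A⁻]/[HA]) = 4.824 + log(2.4/0.31)
pH = 4.824 + (+0.889) = 5.71

pH = 5.71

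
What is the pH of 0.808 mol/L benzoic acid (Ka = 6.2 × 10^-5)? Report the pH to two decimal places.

pH = 2.15

C6H5COOH ⇌ C6H5COO- + H+
Ka = x²/(0.808 − x) = 6.2 × 10^-5
Assume x ≪ 0.808: x ≈ √(6.2 × 10^-5 × 0.808) = 7.08 × 10^-3 M
pH = −log(7.08 × 10^-3) = 2.15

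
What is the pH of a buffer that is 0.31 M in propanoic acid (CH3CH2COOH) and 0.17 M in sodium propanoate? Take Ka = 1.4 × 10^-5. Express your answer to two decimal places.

pKa = −log(1.4 × 10^-5) = 4.854
pH = pKa + log([A⁻]/[HA]) = 4.854 + log(0.17/0.31)
pH = 4.854 + (-0.261) = 4.59

pH = 4.59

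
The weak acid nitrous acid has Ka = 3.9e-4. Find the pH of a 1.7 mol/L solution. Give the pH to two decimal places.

pH = 1.59

HNO2 ⇌ NO2- + H+
Ka = [H+]²/(1.7 − [H+]) = 3.9 × 10^-4
Neglecting [H+] in the denominator: [H+] = √(3.9 × 10^-4 × 1.7) = 2.57 × 10^-2 M
([H+]/C₀ = 1.5% < 5%, so the approximation holds.)
pH = −log(2.57 × 10^-2) = 1.59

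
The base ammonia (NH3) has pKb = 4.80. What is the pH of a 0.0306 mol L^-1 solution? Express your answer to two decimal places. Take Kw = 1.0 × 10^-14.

pH = 10.84

NH3 + H2O ⇌ NH4+ + OH-
Kb = 10^(−4.80) = 1.58 × 10^-5
Let x = [OH-] at equilibrium. Kb = x²/(0.0306 − x).
Since Kb ≪ C₀, x ≈ √(Kb·C₀) = 6.95 × 10^-4 M.
pOH = −log(6.95 × 10^-4) = 3.16; pH = 14.00 − 3.16 = 10.84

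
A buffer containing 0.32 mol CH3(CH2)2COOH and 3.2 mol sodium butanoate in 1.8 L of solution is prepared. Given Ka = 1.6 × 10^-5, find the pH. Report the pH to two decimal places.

pKa = −log(1.6 × 10^-5) = 4.796
Henderson–Hasselbalch: pH = pKa + log([CH3(CH2)2COO-]/[CH3(CH2)2COOH]) = 4.796 + log(3.2/0.32)
pH = 4.796 + (+1.000) = 5.80

pH = 5.80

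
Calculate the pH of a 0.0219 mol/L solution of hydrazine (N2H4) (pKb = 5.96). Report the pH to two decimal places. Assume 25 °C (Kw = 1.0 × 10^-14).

pH = 10.19

N2H4 + H2O ⇌ N2H5+ + OH-
Kb = 10^(−5.96) = 1.10 × 10^-6
From the ICE table, Kb = x²/(0.0219 − x) = 1.10 × 10^-6.
Since Kb ≪ C₀, x ≈ √(Kb·C₀) = 1.55 × 10^-4 M.
(x/C₀ = 0.71% < 5%, so the approximation holds.)
pOH = −log(1.55 × 10^-4) = 3.81; pH = 14.00 − 3.81 = 10.19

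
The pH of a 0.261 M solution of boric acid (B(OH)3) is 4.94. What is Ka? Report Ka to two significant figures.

Ka = 5.1 × 10^-10

[H+] = 10^(-4.94) = 1.15 × 10^-5 M
At equilibrium [HA] = 0.261 − 1.15 × 10^-5 = 2.61 × 10^-1 M
Ka = [H+][A-]/[HA] = (1.15 × 10^-5)² / 2.61 × 10^-1 = 5.1 × 10^-10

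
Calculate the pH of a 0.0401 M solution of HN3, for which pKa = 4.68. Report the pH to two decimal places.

HN3 ⇌ N3- + H+
Ka = 10^(−4.68) = 2.09 × 10^-5
Ka = x²/(0.0401 − x) = 2.09 × 10^-5
Assume x ≪ 0.0401: x ≈ √(2.09 × 10^-5 × 0.0401) = 9.15 × 10^-4 M
pH = −log[H+] = −log(9.15 × 10^-4) = 3.04

pH = 3.04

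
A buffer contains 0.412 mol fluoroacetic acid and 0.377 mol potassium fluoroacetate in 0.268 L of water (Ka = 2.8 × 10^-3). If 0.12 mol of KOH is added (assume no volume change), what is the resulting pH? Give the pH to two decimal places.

pH = 2.78

OH- converts FCH2COOH to FCH2COO-: FCH2COOH → 0.292 mol, FCH2COO- → 0.497 mol.
pKa = −log(2.8 × 10^-3) = 2.553
Henderson–Hasselbalch with mole ratio 0.497/0.292: pH = 2.553 + (+0.231)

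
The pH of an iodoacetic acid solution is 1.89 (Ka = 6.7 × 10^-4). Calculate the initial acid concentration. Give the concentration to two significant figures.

[H+] = 10^(-1.89) = 1.29 × 10^-2 M = x
Ka = x²/(C₀ − x) ⇒ C₀ = x + x²/Ka
C₀ = 1.29 × 10^-2 + (1.29 × 10^-2)²/(6.7 × 10^-4) = 2.61 × 10^-1 M

C₀ = 2.6 × 10^-1 M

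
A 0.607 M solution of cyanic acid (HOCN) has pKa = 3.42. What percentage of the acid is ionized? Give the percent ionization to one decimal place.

2.5%

HOCN ⇌ OCN- + H+; let x = [H+] at equilibrium.
Ka = 10^(−3.42) = 3.80 × 10^-4
x ≈ √(Ka·C₀) = √(3.80 × 10^-4 × 0.607) = 1.52 × 10^-2 M
Fraction ionized = 1.52 × 10^-2 / 0.607 = 0.0250 → 2.5%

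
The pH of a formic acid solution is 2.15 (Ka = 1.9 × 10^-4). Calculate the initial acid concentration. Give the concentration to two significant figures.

C₀ = 2.7 × 10^-1 M

[H+] = 10^(-2.15) = 7.08 × 10^-3 M = x
Ka = x²/(C₀ − x) ⇒ C₀ = x + x²/Ka
C₀ = 7.08 × 10^-3 + (7.08 × 10^-3)²/(1.9 × 10^-4) = 2.71 × 10^-1 M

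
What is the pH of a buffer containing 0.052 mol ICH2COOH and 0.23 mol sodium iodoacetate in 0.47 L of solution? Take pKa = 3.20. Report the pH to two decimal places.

pH = 3.85

Henderson–Hasselbalch: pH = pKa + log([ICH2COO-]/[ICH2COOH]) = 3.20 + log(0.23/0.052)
pH = 3.20 + (+0.646) = 3.85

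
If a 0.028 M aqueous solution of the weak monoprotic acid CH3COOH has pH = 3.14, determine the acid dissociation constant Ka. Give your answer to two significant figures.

Ka = 1.9 × 10^-5

[H+] = 10^(-3.14) = 7.24 × 10^-4 M
At equilibrium [HA] = 0.028 − 7.24 × 10^-4 = 2.73 × 10^-2 M
Ka = [H+][A-]/[HA] = (7.24 × 10^-4)² / 2.73 × 10^-2 = 1.9 × 10^-5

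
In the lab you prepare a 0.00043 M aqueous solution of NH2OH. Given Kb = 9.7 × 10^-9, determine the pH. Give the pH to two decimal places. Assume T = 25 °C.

NH2OH + H2O ⇌ NH3OH+ + OH-
From the ICE table, Kb = [OH-]²/(0.00043 − [OH-]) = 9.7 × 10^-9.
Since Kb ≪ C₀, [OH-] ≈ √(Kb·C₀) = 2.04 × 10^-6 M.
pOH = 5.69, so pH = 14.00 − pOH = 8.31

pH = 8.31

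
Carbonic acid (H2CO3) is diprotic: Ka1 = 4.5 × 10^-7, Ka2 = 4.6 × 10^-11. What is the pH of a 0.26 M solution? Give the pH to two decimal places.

Ka1 ≫ Ka2, so treat the first dissociation as the only significant source of H+.
Ka1 = x²/(0.26 − x) = 4.5 × 10^-7
x ≈ √(4.5 × 10^-7 × 0.26) = 3.42 × 10^-4 M
pH = −log(3.42 × 10^-4) = 3.47

pH = 3.47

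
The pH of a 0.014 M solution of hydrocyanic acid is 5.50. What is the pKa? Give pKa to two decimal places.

[H+] = 10^(-5.50) = 3.16 × 10^-6 M
At equilibrium [HA] = 0.014 − 3.16 × 10^-6 = 1.40 × 10^-2 M
Ka = [H+][A-]/[HA] = (3.16 × 10^-6)² / 1.40 × 10^-2 = 7.13 × 10^-10
pKa = -log(7.13 × 10^-10) = 9.15

pKa = 9.15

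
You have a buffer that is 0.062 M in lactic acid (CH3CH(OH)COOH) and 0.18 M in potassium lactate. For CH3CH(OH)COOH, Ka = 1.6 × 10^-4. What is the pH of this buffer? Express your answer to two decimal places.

pH = 4.26

pKa = −log(1.6 × 10^-4) = 3.796
Henderson–Hasselbalch: pH = pKa + log([CH3CH(OH)COO-]/[CH3CH(OH)COOH]) = 3.796 + log(0.18/0.062)
pH = 3.796 + (+0.463) = 4.26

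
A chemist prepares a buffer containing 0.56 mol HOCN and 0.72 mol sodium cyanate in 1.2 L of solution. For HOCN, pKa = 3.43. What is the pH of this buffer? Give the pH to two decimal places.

Using pH = pKa + log([base]/[acid]) with [base]/[acid] = 0.72/0.56:
pH = 3.43 + (+0.109) = 3.54

pH = 3.54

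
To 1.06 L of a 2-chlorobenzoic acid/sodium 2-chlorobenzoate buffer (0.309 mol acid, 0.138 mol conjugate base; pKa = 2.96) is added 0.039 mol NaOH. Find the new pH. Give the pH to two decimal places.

OH- converts ClC6H4COOH to ClC6H4COO-: ClC6H4COOH → 0.27 mol, ClC6H4COO- → 0.177 mol.
pH = pKa + log([A⁻]/[HA]) = 2.96 + log(0.177/0.27) = 2.96 -0.183

pH = 2.78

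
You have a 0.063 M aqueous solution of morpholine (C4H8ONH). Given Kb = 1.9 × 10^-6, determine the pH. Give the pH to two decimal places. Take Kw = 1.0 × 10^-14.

C4H8ONH + H2O ⇌ C4H8ONH2+ + OH-
Let x = [OH-] at equilibrium. Kb = x²/(0.063 − x).
Neglecting x in the denominator: x = √(1.9 × 10^-6 × 0.063) = 3.46 × 10^-4 M
(x/C₀ = 0.55% < 5%, so the approximation holds.)
pOH = −log(3.46 × 10^-4) = 3.46; pH = 14.00 − 3.46 = 10.54

pH = 10.54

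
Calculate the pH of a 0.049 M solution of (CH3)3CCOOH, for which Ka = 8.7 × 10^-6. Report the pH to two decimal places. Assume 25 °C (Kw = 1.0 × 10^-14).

pH = 3.19

(CH3)3CCOOH ⇌ (CH3)3CCOO- + H+
Let x = [H+] at equilibrium. Ka = x²/(0.049 − x).
Neglecting x in the denominator: x = √(8.7 × 10^-6 × 0.049) = 6.53 × 10^-4 M
pH = −log[H+] = −log(6.53 × 10^-4) = 3.19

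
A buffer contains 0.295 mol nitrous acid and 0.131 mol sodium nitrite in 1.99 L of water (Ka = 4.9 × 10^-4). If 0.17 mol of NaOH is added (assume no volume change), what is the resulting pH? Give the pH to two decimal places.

After neutralization: n(HNO2) = 0.125 mol, n(NO2-) = 0.301 mol.
pKa = −log(4.9 × 10^-4) = 3.310
Henderson–Hasselbalch with mole ratio 0.301/0.125: pH = 3.310 + (+0.382)

pH = 3.69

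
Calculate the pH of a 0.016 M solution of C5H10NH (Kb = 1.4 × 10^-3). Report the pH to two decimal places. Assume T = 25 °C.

C5H10NH + H2O ⇌ C5H10NH2+ + OH-
From the ICE table, Kb = [OH-]²/(0.016 − [OH-]) = 1.4 × 10^-3.
The 5% rule fails; solving [OH-]² + Kb·[OH-] − Kb·C₀ = 0 exactly:
[OH-] = (−Kb + √(Kb² + 4·Kb·C₀))/2 = 4.08 × 10^-3 M
pOH = −log(4.08 × 10^-3) = 2.39; pH = 14.00 − 2.39 = 11.61

pH = 11.61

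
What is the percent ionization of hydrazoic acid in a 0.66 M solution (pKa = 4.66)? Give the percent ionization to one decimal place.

HN3 ⇌ N3- + H+; let x = [H+] at equilibrium.
Ka = 10^(−4.66) = 2.19 × 10^-5
x ≈ √(Ka·C₀) = √(2.19 × 10^-5 × 0.66) = 3.80 × 10^-3 M
Fraction ionized = 3.80 × 10^-3 / 0.66 = 0.0058 → 0.6%

0.6%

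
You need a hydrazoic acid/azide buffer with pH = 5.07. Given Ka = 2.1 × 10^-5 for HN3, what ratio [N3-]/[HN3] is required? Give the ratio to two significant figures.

pKa = -log(2.1 × 10^-5) = 4.678
pH = pKa + log(r) ⇒ log(r) = 5.07 − 4.678 = +0.392
r = [N3-]/[HN3] = 10^(+0.392) = 2.47

ratio = 2.5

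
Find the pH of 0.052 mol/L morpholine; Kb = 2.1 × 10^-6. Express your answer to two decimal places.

C4H8ONH + H2O ⇌ C4H8ONH2+ + OH-
From the ICE table, Kb = [OH-]²/(0.052 − [OH-]) = 2.1 × 10^-6.
Neglecting [OH-] in the denominator: [OH-] = √(2.1 × 10^-6 × 0.052) = 3.30 × 10^-4 M
pOH = −log(3.30 × 10^-4) = 3.48; pH = 14.00 − 3.48 = 10.52

pH = 10.52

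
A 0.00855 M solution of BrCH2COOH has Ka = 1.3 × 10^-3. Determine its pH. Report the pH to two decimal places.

BrCH2COOH ⇌ BrCH2COO- + H+
Let x = [H+] at equilibrium. Ka = x²/(0.00855 − x).
Here C₀/Ka ≈ 6.58, so the small-x approximation fails. Use the quadratic:
x = [−0.0013 + √(0.0013² + 4.45e-05)]/2 = 2.75 × 10^-3 M
pH = −log[H+] = −log(2.75 × 10^-3) = 2.56

pH = 2.56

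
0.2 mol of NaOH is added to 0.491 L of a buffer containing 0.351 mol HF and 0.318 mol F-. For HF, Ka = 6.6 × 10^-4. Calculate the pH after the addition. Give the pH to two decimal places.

After neutralization: n(HF) = 0.151 mol, n(F-) = 0.518 mol.
pKa = −log(6.6 × 10^-4) = 3.180
pH = pKa + log([A⁻]/[HA]) = 3.180 + log(0.518/0.151) = 3.180 +0.535

pH = 3.72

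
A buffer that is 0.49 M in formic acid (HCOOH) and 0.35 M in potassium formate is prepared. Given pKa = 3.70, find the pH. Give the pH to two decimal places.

Using pH = pKa + log([base]/[acid]) with [base]/[acid] = 0.35/0.49:
pH = 3.70 + (-0.146) = 3.55

pH = 3.55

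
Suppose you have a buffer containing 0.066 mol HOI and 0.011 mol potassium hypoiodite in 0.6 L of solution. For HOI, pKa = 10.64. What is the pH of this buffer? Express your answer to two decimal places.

Henderson–Hasselbalch: pH = pKa + log([OI-]/[HOI]) = 10.64 + log(0.011/0.066)
pH = 10.64 + (-0.778) = 9.86

pH = 9.86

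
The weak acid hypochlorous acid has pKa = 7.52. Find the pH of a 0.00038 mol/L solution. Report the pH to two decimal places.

pH = 5.47

HOCl ⇌ OCl- + H+
Ka = 10^(−7.52) = 3.02 × 10^-8
Ka = x²/(0.00038 − x) = 3.02 × 10^-8
Assume x ≪ 0.00038: x ≈ √(3.02 × 10^-8 × 0.00038) = 3.39 × 10^-6 M
pH = −log(3.39 × 10^-6) = 5.47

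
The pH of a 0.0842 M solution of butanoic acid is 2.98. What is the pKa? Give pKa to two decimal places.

pKa = 4.88

[H+] = 10^(-2.98) = 1.05 × 10^-3 M
At equilibrium [HA] = 0.0842 − 1.05 × 10^-3 = 8.32 × 10^-2 M
Ka = [H+][A-]/[HA] = (1.05 × 10^-3)² / 8.32 × 10^-2 = 1.33 × 10^-5
pKa = -log(1.33 × 10^-5) = 4.88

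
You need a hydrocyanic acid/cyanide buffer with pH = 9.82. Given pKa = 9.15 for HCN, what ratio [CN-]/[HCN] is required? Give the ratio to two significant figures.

ratio = 4.7

pH = pKa + log(r) ⇒ log(r) = 9.82 − 9.15 = +0.67
r = [CN-]/[HCN] = 10^(+0.67) = 4.68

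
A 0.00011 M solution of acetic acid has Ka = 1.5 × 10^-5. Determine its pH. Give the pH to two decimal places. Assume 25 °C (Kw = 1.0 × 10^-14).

CH3COOH ⇌ CH3COO- + H+
Ka = x²/(0.00011 − x) = 1.5 × 10^-5
The 5% rule fails; solving x² + Ka·x − Ka·C₀ = 0 exactly:
x = [−1.5e-05 + √(1.5e-05² + 6.6e-09)]/2 = 3.38 × 10^-5 M
pH = −log(3.38 × 10^-5) = 4.47

pH = 4.47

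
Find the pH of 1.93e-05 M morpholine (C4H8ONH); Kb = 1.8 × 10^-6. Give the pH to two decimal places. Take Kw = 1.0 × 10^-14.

C4H8ONH + H2O ⇌ C4H8ONH2+ + OH-
Kb = [OH-]²/(1.93e-05 − [OH-]) = 1.8 × 10^-6
Here C₀/Kb ≈ 10.7, so the small-[OH-] approximation fails. Use the quadratic:
[OH-] = (−Kb + √(Kb² + 4·Kb·C₀))/2 = 5.06 × 10^-6 M
pOH = −log(5.06 × 10^-6) = 5.30; pH = 14.00 − 5.30 = 8.70

pH = 8.70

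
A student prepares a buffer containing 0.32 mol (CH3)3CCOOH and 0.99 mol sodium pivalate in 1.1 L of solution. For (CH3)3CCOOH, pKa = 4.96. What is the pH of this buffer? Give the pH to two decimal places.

pH = 5.45

pH = pKa + log([A⁻]/[HA]) = 4.96 + log(0.99/0.32)
pH = 4.96 + (+0.490) = 5.45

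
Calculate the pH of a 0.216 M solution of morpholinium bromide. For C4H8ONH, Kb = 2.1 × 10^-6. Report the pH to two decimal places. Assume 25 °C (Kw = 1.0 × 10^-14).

pH = 4.49

C4H8ONH2+ is the conjugate acid of the weak base C4H8ONH.
Ka = Kw/Kb = 1.0×10^-14 / 2.1 × 10^-6 = 4.76 × 10^-9
Ka = [H+]²/(0.216 − [H+]) = 4.76 × 10^-9
Neglecting [H+] in the denominator: [H+] = √(4.76 × 10^-9 × 0.216) = 3.21 × 10^-5 M
Check: 0.015% ionized — well under 5%, approximation valid.
pH = −log[H+] = −log(3.21 × 10^-5) = 4.49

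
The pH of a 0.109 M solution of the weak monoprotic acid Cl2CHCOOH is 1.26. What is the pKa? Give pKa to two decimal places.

pKa = 1.25

[H+] = 10^(-1.26) = 5.50 × 10^-2 M
At equilibrium [HA] = 0.109 − 5.50 × 10^-2 = 5.40 × 10^-2 M
Ka = [H+][A-]/[HA] = (5.50 × 10^-2)² / 5.40 × 10^-2 = 5.60 × 10^-2
pKa = -log(5.60 × 10^-2) = 1.25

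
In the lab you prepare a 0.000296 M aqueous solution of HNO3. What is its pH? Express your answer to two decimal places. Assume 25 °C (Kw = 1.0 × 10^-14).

HNO3 is a strong acid and dissociates completely, so [H+] = 0.000296 M.
pH = -log(0.000296) = 3.53

pH = 3.53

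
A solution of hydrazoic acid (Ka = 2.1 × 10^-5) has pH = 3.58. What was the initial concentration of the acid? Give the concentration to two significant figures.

[H+] = 10^(-3.58) = 2.63 × 10^-4 M = x
Ka = x²/(C₀ − x) ⇒ C₀ = x + x²/Ka
C₀ = 2.63 × 10^-4 + (2.63 × 10^-4)²/(2.1 × 10^-5) = 3.56 × 10^-3 M

C₀ = 3.6 × 10^-3 M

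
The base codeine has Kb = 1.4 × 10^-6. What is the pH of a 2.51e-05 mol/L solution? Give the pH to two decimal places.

C18H21NO3 + H2O ⇌ C18H22NO3+ + OH-
From the ICE table, Kb = x²/(2.51e-05 − x) = 1.4 × 10^-6.
Here C₀/Kb ≈ 17.9, so the small-x approximation fails. Use the quadratic:
x = (−Kb + √(Kb² + 4·Kb·C₀))/2 = 5.27 × 10^-6 M
pOH = 5.28, so pH = 14.00 − pOH = 8.72

pH = 8.72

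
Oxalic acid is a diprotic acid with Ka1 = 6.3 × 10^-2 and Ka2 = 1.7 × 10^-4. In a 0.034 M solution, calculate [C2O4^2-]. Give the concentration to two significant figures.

First ionization gives [H+] ≈ [HC2O4-] = 2.45 × 10^-2 M.
Second step: Ka2 = [H+][C2O4^2-]/[HC2O4-] ≈ [C2O4^2-] (since [H+] ≈ [HC2O4-]).
So [C2O4^2-] ≈ Ka2.

1.7 × 10^-4 M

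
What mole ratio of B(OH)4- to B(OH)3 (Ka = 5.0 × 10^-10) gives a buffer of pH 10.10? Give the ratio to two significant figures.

pKa = -log(5.0 × 10^-10) = 9.301
pH = pKa + log(r) ⇒ log(r) = 10.10 − 9.301 = +0.799
r = [B(OH)4-]/[B(OH)3] = 10^(+0.799) = 6.3

ratio = 6.3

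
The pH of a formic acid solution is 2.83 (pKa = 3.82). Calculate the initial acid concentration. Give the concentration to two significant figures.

[H+] = 10^(-2.83) = 1.48 × 10^-3 M = x
Ka = 10^(−3.82) = 1.51 × 10^-4
Ka = x²/(C₀ − x) ⇒ C₀ = x + x²/Ka
C₀ = 1.48 × 10^-3 + (1.48 × 10^-3)²/(1.51 × 10^-4) = 1.60 × 10^-2 M

C₀ = 1.6 × 10^-2 M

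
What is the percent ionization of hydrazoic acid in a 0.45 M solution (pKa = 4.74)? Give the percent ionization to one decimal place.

0.6%

HN3 ⇌ N3- + H+; let x = [H+] at equilibrium.
Ka = 10^(−4.74) = 1.82 × 10^-5
x ≈ √(Ka·C₀) = √(1.82 × 10^-5 × 0.45) = 2.86 × 10^-3 M
Fraction ionized = 2.86 × 10^-3 / 0.45 = 0.0064 → 0.6%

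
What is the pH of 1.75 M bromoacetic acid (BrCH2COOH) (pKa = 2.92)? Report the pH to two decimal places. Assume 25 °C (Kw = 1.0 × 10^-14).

BrCH2COOH ⇌ BrCH2COO- + H+
Ka = 10^(−2.92) = 1.20 × 10^-3
Let x = [H+] at equilibrium. Ka = x²/(1.75 − x).
Assume x ≪ 1.75: x ≈ √(1.20 × 10^-3 × 1.75) = 4.58 × 10^-2 M
Check: 2.6% ionized — well under 5%, approximation valid.
pH = −log[H+] = −log(4.58 × 10^-2) = 1.34

pH = 1.34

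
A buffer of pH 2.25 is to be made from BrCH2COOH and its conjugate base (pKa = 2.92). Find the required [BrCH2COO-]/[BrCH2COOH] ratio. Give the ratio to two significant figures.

pH = pKa + log(r) ⇒ log(r) = 2.25 − 2.92 = -0.67
r = [BrCH2COO-]/[BrCH2COOH] = 10^(-0.67) = 0.214

ratio = 0.21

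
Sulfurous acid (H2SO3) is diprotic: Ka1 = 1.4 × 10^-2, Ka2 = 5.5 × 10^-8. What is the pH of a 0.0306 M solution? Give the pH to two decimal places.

Since Ka1 ≫ Ka2, the first ionization dominates [H+].
Ka1 = x²/(0.0306 − x) = 1.4 × 10^-2
Solving the quadratic: x = (−Ka1 + √(Ka1² + 4·Ka1·C₀))/2 = 1.48 × 10^-2 M
pH = −log(1.48 × 10^-2) = 1.83

pH = 1.83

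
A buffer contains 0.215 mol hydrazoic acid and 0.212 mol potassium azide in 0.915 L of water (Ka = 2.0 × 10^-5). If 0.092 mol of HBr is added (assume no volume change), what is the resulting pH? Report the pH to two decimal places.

After neutralization: n(HN3) = 0.307 mol, n(N3-) = 0.12 mol.
pKa = −log(2.0 × 10^-5) = 4.699
pH = pKa + log(n_N3-/n_HN3) = 4.699 + log(0.12/0.307) = 4.699 + (-0.408)

pH = 4.29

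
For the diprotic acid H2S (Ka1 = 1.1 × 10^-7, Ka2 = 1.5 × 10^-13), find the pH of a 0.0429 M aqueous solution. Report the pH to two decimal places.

Since Ka1 ≫ Ka2, the first ionization dominates [H+].
Ka1 = x²/(0.0429 − x) = 1.1 × 10^-7
x ≈ √(1.1 × 10^-7 × 0.0429) = 6.87 × 10^-5 M
pH = −log(6.87 × 10^-5) = 4.16

pH = 4.16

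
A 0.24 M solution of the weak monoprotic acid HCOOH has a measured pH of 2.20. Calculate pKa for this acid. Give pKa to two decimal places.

[H+] = 10^(-2.20) = 6.31 × 10^-3 M
At equilibrium [HA] = 0.24 − 6.31 × 10^-3 = 2.34 × 10^-1 M
Ka = [H+][A-]/[HA] = (6.31 × 10^-3)² / 2.34 × 10^-1 = 1.70 × 10^-4
pKa = -log(1.70 × 10^-4) = 3.77

pKa = 3.77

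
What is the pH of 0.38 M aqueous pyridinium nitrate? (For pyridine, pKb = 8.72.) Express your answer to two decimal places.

pH = 2.85

C5H5NH+ is the conjugate acid of the weak base C5H5N.
Kb = 10^(−8.72) = 1.91 × 10^-9
Ka = Kw/Kb = 1.0×10^-14 / 1.91 × 10^-9 = 5.24 × 10^-6
From the ICE table, Ka = x²/(0.38 − x) = 5.24 × 10^-6.
Neglecting x in the denominator: x = √(5.24 × 10^-6 × 0.38) = 1.41 × 10^-3 M
(x/C₀ = 0.37% < 5%, so the approximation holds.)
pH = −log(1.41 × 10^-3) = 2.85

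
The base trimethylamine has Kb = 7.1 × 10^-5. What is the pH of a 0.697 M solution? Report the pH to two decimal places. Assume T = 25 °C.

pH = 11.85

(CH3)3N + H2O ⇌ (CH3)3NH+ + OH-
From the ICE table, Kb = [OH-]²/(0.697 − [OH-]) = 7.1 × 10^-5.
Neglecting [OH-] in the denominator: [OH-] = √(7.1 × 10^-5 × 0.697) = 7.03 × 10^-3 M
Check: 1% ionized — well under 5%, approximation valid.
pOH = −log(7.03 × 10^-3) = 2.15; pH = 14.00 − 2.15 = 11.85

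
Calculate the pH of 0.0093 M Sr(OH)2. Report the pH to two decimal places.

pH = 12.27

Sr(OH)2 is a strong base (each formula unit releases 2 OH-); [OH-] = 0.0186 M.
pOH = -log(0.0186) = 1.73
pH = 14.00 - 1.73 = 12.27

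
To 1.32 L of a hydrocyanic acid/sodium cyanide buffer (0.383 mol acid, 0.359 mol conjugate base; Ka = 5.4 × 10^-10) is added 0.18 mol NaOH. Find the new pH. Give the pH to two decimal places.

After neutralization: n(HCN) = 0.203 mol, n(CN-) = 0.539 mol.
pKa = −log(5.4 × 10^-10) = 9.268
Henderson–Hasselbalch with mole ratio 0.539/0.203: pH = 9.268 + (+0.424)

pH = 9.69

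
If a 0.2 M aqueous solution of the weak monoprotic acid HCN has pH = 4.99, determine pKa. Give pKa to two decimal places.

pKa = 9.28

[H+] = 10^(-4.99) = 1.02 × 10^-5 M
At equilibrium [HA] = 0.2 − 1.02 × 10^-5 = 2.00 × 10^-1 M
Ka = [H+][A-]/[HA] = (1.02 × 10^-5)² / 2.00 × 10^-1 = 5.20 × 10^-10
pKa = -log(5.20 × 10^-10) = 9.28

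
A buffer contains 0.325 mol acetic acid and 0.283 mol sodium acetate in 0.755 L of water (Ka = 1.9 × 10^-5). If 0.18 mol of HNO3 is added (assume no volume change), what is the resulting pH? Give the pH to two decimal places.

After neutralization: n(CH3COOH) = 0.505 mol, n(CH3COO-) = 0.103 mol.
pKa = −log(1.9 × 10^-5) = 4.721
pH = pKa + log(n_CH3COO-/n_CH3COOH) = 4.721 + log(0.103/0.505) = 4.721 + (-0.690)

pH = 4.03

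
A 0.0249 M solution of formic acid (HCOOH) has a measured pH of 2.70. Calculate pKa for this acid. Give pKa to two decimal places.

[H+] = 10^(-2.70) = 2.00 × 10^-3 M
At equilibrium [HA] = 0.0249 − 2.00 × 10^-3 = 2.29 × 10^-2 M
Ka = [H+][A-]/[HA] = (2.00 × 10^-3)² / 2.29 × 10^-2 = 1.75 × 10^-4
pKa = -log(1.75 × 10^-4) = 3.76

pKa = 3.76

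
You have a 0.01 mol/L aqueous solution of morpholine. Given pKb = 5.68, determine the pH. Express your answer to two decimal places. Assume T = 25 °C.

C4H8ONH + H2O ⇌ C4H8ONH2+ + OH-
Kb = 10^(−5.68) = 2.09 × 10^-6
From the ICE table, Kb = x²/(0.01 − x) = 2.09 × 10^-6.
Assume x ≪ 0.01: x ≈ √(2.09 × 10^-6 × 0.01) = 1.45 × 10^-4 M
Check: 1.4% ionized — well under 5%, approximation valid.
pOH = 3.84, so pH = 14.00 − pOH = 10.16

pH = 10.16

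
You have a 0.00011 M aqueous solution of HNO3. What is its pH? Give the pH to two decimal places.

HNO3 is a strong acid and dissociates completely, so [H+] = 0.00011 M.
pH = -log(0.00011) = 3.96

pH = 3.96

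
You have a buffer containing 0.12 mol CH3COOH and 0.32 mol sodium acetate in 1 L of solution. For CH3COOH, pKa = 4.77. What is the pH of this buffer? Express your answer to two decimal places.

pH = 5.20

pH = pKa + log([A⁻]/[HA]) = 4.77 + log(0.32/0.12)
pH = 4.77 + (+0.426) = 5.20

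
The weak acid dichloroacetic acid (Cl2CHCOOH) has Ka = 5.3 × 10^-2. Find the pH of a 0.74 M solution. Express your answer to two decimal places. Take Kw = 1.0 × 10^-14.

pH = 0.76

Cl2CHCOOH ⇌ Cl2CHCOO- + H+
Ka = [H+]²/(0.74 − [H+]) = 5.3 × 10^-2
The 5% rule fails; solving [H+]² + Ka·[H+] − Ka·C₀ = 0 exactly:
[H+] = [−0.053 + √(0.053² + 0.157)]/2 = 1.73 × 10^-1 M
pH = −log[H+] = −log(1.73 × 10^-1) = 0.76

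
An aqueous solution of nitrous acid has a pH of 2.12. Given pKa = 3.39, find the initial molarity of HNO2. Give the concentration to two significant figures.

[H+] = 10^(-2.12) = 7.59 × 10^-3 M = x
Ka = 10^(−3.39) = 4.07 × 10^-4
Ka = x²/(C₀ − x) ⇒ C₀ = x + x²/Ka
C₀ = 7.59 × 10^-3 + (7.59 × 10^-3)²/(4.07 × 10^-4) = 1.49 × 10^-1 M

C₀ = 1.5 × 10^-1 M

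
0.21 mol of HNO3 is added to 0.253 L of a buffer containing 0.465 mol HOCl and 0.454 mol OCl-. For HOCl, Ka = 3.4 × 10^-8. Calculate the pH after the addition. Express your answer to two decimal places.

pH = 7.03

Added H+ converts OCl- to HOCl: HOCl → 0.675 mol, OCl- → 0.244 mol.
pKa = −log(3.4 × 10^-8) = 7.469
Henderson–Hasselbalch with mole ratio 0.244/0.675: pH = 7.469 + (-0.442)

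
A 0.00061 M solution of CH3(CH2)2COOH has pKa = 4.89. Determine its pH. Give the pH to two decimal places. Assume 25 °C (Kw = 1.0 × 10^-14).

CH3(CH2)2COOH ⇌ CH3(CH2)2COO- + H+
Ka = 10^(−4.89) = 1.29 × 10^-5
Ka = [H+]²/(0.00061 − [H+]) = 1.29 × 10^-5
The 5% rule fails; solving [H+]² + Ka·[H+] − Ka·C₀ = 0 exactly:
[H+] = [−1.29e-05 + √(1.29e-05² + 3.15e-08)]/2 = 8.25 × 10^-5 M
pH = −log(8.25 × 10^-5) = 4.08

pH = 4.08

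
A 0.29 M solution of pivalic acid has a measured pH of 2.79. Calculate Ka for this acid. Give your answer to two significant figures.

Ka = 9.1 × 10^-6

[H+] = 10^(-2.79) = 1.62 × 10^-3 M
At equilibrium [HA] = 0.29 − 1.62 × 10^-3 = 2.88 × 10^-1 M
Ka = [H+][A-]/[HA] = (1.62 × 10^-3)² / 2.88 × 10^-1 = 9.1 × 10^-6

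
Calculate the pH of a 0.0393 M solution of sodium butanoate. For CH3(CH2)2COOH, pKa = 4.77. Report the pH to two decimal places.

CH3(CH2)2COO- is the conjugate base of the weak acid CH3(CH2)2COOH.
Ka = 10^(−4.77) = 1.70 × 10^-5
Kb = Kw/Ka = 1.0×10^-14 / 1.70 × 10^-5 = 5.88 × 10^-10
From the ICE table, Kb = [OH-]²/(0.0393 − [OH-]) = 5.88 × 10^-10.
Neglecting [OH-] in the denominator: [OH-] = √(5.88 × 10^-10 × 0.0393) = 4.81 × 10^-6 M
pOH = 5.32, so pH = 14.00 − pOH = 8.68

pH = 8.68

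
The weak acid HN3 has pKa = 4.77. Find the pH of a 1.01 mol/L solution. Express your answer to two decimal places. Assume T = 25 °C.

HN3 ⇌ N3- + H+
Ka = 10^(−4.77) = 1.70 × 10^-5
Ka = [H+]²/(1.01 − [H+]) = 1.70 × 10^-5
Neglecting [H+] in the denominator: [H+] = √(1.70 × 10^-5 × 1.01) = 4.14 × 10^-3 M
Check: 0.41% ionized — well under 5%, approximation valid.
pH = −log[H+] = −log(4.14 × 10^-3) = 2.38

pH = 2.38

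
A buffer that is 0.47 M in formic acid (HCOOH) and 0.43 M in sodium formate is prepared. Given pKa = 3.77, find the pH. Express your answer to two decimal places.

pH = 3.73

Henderson–Hasselbalch: pH = pKa + log([HCOO-]/[HCOOH]) = 3.77 + log(0.43/0.47)
pH = 3.77 + (-0.039) = 3.73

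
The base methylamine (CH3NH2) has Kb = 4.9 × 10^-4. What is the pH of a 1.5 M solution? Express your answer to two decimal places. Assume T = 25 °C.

pH = 12.43

CH3NH2 + H2O ⇌ CH3NH3+ + OH-
From the ICE table, Kb = x²/(1.5 − x) = 4.9 × 10^-4.
Neglecting x in the denominator: x = √(4.9 × 10^-4 × 1.5) = 2.71 × 10^-2 M
Check: 1.8% ionized — well under 5%, approximation valid.
pOH = −log(2.71 × 10^-2) = 1.57; pH = 14.00 − 1.57 = 12.43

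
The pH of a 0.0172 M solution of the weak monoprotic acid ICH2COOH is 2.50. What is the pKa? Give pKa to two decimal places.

[H+] = 10^(-2.50) = 3.16 × 10^-3 M
At equilibrium [HA] = 0.0172 − 3.16 × 10^-3 = 1.40 × 10^-2 M
Ka = [H+][A-]/[HA] = (3.16 × 10^-3)² / 1.40 × 10^-2 = 7.13 × 10^-4
pKa = -log(7.13 × 10^-4) = 3.15

pKa = 3.15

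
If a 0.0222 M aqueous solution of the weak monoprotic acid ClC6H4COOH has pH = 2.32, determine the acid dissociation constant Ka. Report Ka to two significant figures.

[H+] = 10^(-2.32) = 4.79 × 10^-3 M
At equilibrium [HA] = 0.0222 − 4.79 × 10^-3 = 1.74 × 10^-2 M
Ka = [H+][A-]/[HA] = (4.79 × 10^-3)² / 1.74 × 10^-2 = 1.3 × 10^-3

Ka = 1.3 × 10^-3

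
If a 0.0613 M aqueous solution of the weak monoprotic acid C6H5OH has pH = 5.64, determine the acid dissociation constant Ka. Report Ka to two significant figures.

Ka = 8.6 × 10^-11

[H+] = 10^(-5.64) = 2.29 × 10^-6 M
At equilibrium [HA] = 0.0613 − 2.29 × 10^-6 = 6.13 × 10^-2 M
Ka = [H+][A-]/[HA] = (2.29 × 10^-6)² / 6.13 × 10^-2 = 8.6 × 10^-11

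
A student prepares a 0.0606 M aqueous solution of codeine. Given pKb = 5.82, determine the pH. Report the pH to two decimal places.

C18H21NO3 + H2O ⇌ C18H22NO3+ + OH-
Kb = 10^(−5.82) = 1.51 × 10^-6
Kb = x²/(0.0606 − x) = 1.51 × 10^-6
Since Kb ≪ C₀, x ≈ √(Kb·C₀) = 3.02 × 10^-4 M.
pOH = −log(3.02 × 10^-4) = 3.52; pH = 14.00 − 3.52 = 10.48

pH = 10.48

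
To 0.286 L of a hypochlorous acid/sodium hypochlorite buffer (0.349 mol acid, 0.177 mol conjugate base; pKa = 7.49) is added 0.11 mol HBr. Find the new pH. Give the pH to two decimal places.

pH = 6.65

Added H+ converts OCl- to HOCl: HOCl → 0.459 mol, OCl- → 0.067 mol.
pH = pKa + log([A⁻]/[HA]) = 7.49 + log(0.067/0.459) = 7.49 -0.836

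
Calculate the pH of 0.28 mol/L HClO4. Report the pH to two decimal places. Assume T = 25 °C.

HClO4 is a strong acid and dissociates completely, so [H+] = 0.28 M.
pH = -log(0.28) = 0.55

pH = 0.55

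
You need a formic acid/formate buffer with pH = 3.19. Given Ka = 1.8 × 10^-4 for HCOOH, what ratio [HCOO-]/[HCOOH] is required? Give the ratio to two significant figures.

pKa = -log(1.8 × 10^-4) = 3.745
pH = pKa + log(r) ⇒ log(r) = 3.19 − 3.745 = -0.555
r = [HCOO-]/[HCOOH] = 10^(-0.555) = 0.279

ratio = 0.28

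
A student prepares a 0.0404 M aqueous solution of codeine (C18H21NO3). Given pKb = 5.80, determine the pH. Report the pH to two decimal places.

pH = 10.40

C18H21NO3 + H2O ⇌ C18H22NO3+ + OH-
Kb = 10^(−5.80) = 1.58 × 10^-6
Let x = [OH-] at equilibrium. Kb = x²/(0.0404 − x).
Assume x ≪ 0.0404: x ≈ √(1.58 × 10^-6 × 0.0404) = 2.53 × 10^-4 M
Check: 0.63% ionized — well under 5%, approximation valid.
pOH = 3.60, so pH = 14.00 − pOH = 10.40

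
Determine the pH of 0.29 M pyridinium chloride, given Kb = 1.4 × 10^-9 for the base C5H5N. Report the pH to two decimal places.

pH = 2.84

C5H5NH+ is the conjugate acid of the weak base C5H5N.
Ka = Kw/Kb = 1.0×10^-14 / 1.4 × 10^-9 = 7.14 × 10^-6
Let x = [H+] at equilibrium. Ka = x²/(0.29 − x).
Assume x ≪ 0.29: x ≈ √(7.14 × 10^-6 × 0.29) = 1.44 × 10^-3 M
(x/C₀ = 0.5% < 5%, so the approximation holds.)
pH = −log(1.44 × 10^-3) = 2.84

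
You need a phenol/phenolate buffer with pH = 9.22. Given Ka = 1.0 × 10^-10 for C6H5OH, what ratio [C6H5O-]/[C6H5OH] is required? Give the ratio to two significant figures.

pKa = -log(1.0 × 10^-10) = 10.000
pH = pKa + log(r) ⇒ log(r) = 9.22 − 10.000 = -0.780
r = [C6H5O-]/[C6H5OH] = 10^(-0.780) = 0.166

ratio = 0.17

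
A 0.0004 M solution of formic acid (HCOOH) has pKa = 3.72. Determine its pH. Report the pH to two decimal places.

HCOOH ⇌ HCOO- + H+
Ka = 10^(−3.72) = 1.91 × 10^-4
Ka = [H+]²/(0.0004 − [H+]) = 1.91 × 10^-4
[H+] is not negligible relative to C₀; solve [H+]² + 0.000191·[H+] − 7.64e-08 = 0.
[H+] = [−0.000191 + √(0.000191² + 3.06e-07)]/2 = 1.97 × 10^-4 M
pH = −log[H+] = −log(1.97 × 10^-4) = 3.71

pH = 3.71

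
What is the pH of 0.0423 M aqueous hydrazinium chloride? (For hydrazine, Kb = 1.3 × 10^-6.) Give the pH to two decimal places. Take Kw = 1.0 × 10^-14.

N2H5+ is the conjugate acid of the weak base N2H4.
Ka = Kw/Kb = 1.0×10^-14 / 1.3 × 10^-6 = 7.69 × 10^-9
Ka = [H+]²/(0.0423 − [H+]) = 7.69 × 10^-9
Since Ka ≪ C₀, [H+] ≈ √(Ka·C₀) = 1.80 × 10^-5 M.
([H+]/C₀ = 0.043% < 5%, so the approximation holds.)
pH = −log[H+] = −log(1.80 × 10^-5) = 4.74

pH = 4.74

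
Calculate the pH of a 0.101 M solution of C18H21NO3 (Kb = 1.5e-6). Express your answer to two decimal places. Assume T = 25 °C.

C18H21NO3 + H2O ⇌ C18H22NO3+ + OH-
Kb = x²/(0.101 − x) = 1.5 × 10^-6
Neglecting x in the denominator: x = √(1.5 × 10^-6 × 0.101) = 3.89 × 10^-4 M
Check: 0.39% ionized — well under 5%, approximation valid.
pOH = 3.41, so pH = 14.00 − pOH = 10.59

pH = 10.59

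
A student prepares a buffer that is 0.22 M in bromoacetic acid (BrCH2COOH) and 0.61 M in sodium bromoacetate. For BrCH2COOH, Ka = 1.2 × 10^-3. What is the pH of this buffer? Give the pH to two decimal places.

pKa = −log(1.2 × 10^-3) = 2.921
Using pH = pKa + log([base]/[acid]) with [base]/[acid] = 0.61/0.22:
pH = 2.921 + (+0.443) = 3.36

pH = 3.36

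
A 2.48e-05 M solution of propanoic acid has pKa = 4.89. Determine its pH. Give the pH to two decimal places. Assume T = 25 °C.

pH = 4.90

CH3CH2COOH ⇌ CH3CH2COO- + H+
Ka = 10^(−4.89) = 1.29 × 10^-5
From the ICE table, Ka = [H+]²/(2.48e-05 − [H+]) = 1.29 × 10^-5.
Here C₀/Ka ≈ 1.92, so the small-[H+] approximation fails. Use the quadratic:
[H+] = [−1.29e-05 + √(1.29e-05² + 1.28e-09)]/2 = 1.26 × 10^-5 M
pH = −log[H+] = −log(1.26 × 10^-5) = 4.90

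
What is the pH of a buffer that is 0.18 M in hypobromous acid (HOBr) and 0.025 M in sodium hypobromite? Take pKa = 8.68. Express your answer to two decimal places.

Henderson–Hasselbalch: pH = pKa + log([OBr-]/[HOBr]) = 8.68 + log(0.025/0.18)
pH = 8.68 + (-0.857) = 7.82

pH = 7.82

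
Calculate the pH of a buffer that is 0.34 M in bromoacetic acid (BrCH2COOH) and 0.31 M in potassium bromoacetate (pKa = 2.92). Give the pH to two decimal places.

pH = 2.88

Henderson–Hasselbalch: pH = pKa + log([BrCH2COO-]/[BrCH2COOH]) = 2.92 + log(0.31/0.34)
pH = 2.92 + (-0.040) = 2.88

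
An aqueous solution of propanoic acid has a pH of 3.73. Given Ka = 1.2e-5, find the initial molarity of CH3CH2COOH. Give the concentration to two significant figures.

[H+] = 10^(-3.73) = 1.86 × 10^-4 M = x
Ka = x²/(C₀ − x) ⇒ C₀ = x + x²/Ka
C₀ = 1.86 × 10^-4 + (1.86 × 10^-4)²/(1.2 × 10^-5) = 3.07 × 10^-3 M

C₀ = 3.1 × 10^-3 M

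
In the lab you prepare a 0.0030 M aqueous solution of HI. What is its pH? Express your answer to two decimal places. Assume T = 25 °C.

HI is a strong acid and dissociates completely, so [H+] = 0.0030 M.
pH = -log(0.003) = 2.52

pH = 2.52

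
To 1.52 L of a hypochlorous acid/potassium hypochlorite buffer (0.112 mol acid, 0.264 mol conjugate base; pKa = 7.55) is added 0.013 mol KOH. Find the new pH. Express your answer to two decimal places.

pH = 8.00

After neutralization: n(HOCl) = 0.099 mol, n(OCl-) = 0.277 mol.
pH = pKa + log([A⁻]/[HA]) = 7.55 + log(0.277/0.099) = 7.55 +0.447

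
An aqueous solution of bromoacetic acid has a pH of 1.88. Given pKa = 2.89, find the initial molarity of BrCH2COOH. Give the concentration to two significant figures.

[H+] = 10^(-1.88) = 1.32 × 10^-2 M = x
Ka = 10^(−2.89) = 1.29 × 10^-3
Ka = x²/(C₀ − x) ⇒ C₀ = x + x²/Ka
C₀ = 1.32 × 10^-2 + (1.32 × 10^-2)²/(1.29 × 10^-3) = 1.48 × 10^-1 M

C₀ = 1.5 × 10^-1 M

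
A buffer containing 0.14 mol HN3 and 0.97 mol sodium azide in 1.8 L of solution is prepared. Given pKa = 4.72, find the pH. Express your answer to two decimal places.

pH = 5.56

Henderson–Hasselbalch: pH = pKa + log([N3-]/[HN3]) = 4.72 + log(0.97/0.14)
pH = 4.72 + (+0.841) = 5.56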